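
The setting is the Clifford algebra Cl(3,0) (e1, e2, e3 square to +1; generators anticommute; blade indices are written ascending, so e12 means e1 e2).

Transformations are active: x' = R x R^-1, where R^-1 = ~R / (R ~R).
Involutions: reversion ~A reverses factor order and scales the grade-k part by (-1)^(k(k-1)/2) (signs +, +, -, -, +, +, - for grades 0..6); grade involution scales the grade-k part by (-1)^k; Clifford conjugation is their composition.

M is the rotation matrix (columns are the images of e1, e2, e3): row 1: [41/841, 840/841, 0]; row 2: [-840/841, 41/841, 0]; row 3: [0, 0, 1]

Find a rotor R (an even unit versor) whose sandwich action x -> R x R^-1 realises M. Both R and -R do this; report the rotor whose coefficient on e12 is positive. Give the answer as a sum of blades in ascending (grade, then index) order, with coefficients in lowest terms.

Method: write R = a + b12*e12 + b13*e13 + b23*e23 with a^2 + b12^2 + b13^2 + b23^2 = 1 (so R^-1 = ~R). Expanding the columns R e_j ~R gives tr M = 4a^2 - 1 and, from the antisymmetric part, M21 - M12 = -4a*b12, M13 - M31 = 4a*b13, M32 - M23 = -4a*b23.
Here tr M = 923/841, so a^2 = (1 + tr M)/4 = 441/841 and a = ±21/29. Taking a = 21/29: M21 - M12 = -1680/841, M13 - M31 = 0, M32 - M23 = 0, giving b12 = 20/29, b13 = 0, b23 = 0, i.e. R = 21/29 + 20/29*e12.
Its e12 coefficient is already positive.
Answer: 21/29 + 20/29*e12. Sheet selection: the two-to-one cover makes ±R indistinguishable at the matrix level (trace 923/841), so uniqueness comes from the required sign on e12.


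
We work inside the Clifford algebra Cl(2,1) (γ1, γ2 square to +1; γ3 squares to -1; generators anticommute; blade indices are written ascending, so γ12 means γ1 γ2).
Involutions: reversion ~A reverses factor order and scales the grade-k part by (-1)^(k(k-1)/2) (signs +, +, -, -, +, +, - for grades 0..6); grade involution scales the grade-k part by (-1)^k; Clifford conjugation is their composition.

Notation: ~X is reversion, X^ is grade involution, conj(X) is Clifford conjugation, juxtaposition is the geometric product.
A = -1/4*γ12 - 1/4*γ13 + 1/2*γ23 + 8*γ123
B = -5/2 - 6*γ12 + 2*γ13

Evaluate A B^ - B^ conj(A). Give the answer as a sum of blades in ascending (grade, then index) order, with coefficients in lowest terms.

first term: -2 - 16*γ2 + 48*γ3 - 3/8*γ12 + 29/8*γ13 + 3/4*γ23 - 20*γ123
second term: 2 - 16*γ2 + 48*γ3 - 13/8*γ12 + 19/8*γ13 + 13/4*γ23 - 20*γ123
Answer: -4 + 5/4*γ12 + 5/4*γ13 - 5/2*γ23


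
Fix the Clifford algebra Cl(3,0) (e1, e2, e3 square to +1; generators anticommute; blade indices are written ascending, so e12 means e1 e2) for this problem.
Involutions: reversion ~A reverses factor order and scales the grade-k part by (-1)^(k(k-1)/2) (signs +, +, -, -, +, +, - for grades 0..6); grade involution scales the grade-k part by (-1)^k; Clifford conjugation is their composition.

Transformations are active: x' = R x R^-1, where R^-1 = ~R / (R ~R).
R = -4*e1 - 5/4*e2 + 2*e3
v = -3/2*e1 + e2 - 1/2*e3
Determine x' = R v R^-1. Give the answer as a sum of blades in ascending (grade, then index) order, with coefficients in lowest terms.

~R = -4*e1 - 5/4*e2 + 2*e3, and R ~R = 345/16, so R^-1 = ~R / (345/16).
R v = 15/4 - 47/8*e12 + 5*e13 - 11/8*e23
Answer: 5/46*e1 - 33/23*e2 + 55/46*e3


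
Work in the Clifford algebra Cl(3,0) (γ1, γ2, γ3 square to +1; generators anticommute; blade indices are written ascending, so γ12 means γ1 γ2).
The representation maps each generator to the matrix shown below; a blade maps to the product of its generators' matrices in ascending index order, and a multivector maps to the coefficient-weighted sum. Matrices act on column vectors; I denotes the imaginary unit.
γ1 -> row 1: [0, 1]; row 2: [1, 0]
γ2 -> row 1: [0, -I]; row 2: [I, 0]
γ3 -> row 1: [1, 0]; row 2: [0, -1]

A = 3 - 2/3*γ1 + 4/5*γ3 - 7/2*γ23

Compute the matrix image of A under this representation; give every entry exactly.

Bivector images (products of the table entries): rho(γ23) = rho(γ2)rho(γ3) = row 1: [0, I]; row 2: [I, 0].
M = (3)*1 + (-2/3)*rho(γ1) + (4/5)*rho(γ3) + (-7/2)*rho(γ23), summed entrywise (1 is the identity matrix):
Answer: row 1: [19/5, -2/3 - 7*I/2]; row 2: [-2/3 - 7*I/2, 11/5]


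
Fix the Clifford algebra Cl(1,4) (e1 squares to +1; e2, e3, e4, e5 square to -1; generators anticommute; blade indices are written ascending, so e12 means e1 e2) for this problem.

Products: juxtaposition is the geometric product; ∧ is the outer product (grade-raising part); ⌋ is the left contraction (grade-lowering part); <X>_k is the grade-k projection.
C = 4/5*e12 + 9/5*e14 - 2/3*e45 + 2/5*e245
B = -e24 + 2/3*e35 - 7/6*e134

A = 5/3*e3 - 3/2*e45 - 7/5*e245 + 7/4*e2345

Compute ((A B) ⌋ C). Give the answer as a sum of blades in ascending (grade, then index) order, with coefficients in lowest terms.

step 1: -113/45*e5 - 35/18*e14 + 7/6*e24 + 3/2*e25 + e34 - 7/4*e35 + 49/24*e125 + 7/4*e135 + 13/5*e234 - 49/30*e1235
step 2: -7/2 + 307/135*e4 - 7/15*e5 + 226/225*e24
Answer: -7/2 + 307/135*e4 - 7/15*e5 + 226/225*e24


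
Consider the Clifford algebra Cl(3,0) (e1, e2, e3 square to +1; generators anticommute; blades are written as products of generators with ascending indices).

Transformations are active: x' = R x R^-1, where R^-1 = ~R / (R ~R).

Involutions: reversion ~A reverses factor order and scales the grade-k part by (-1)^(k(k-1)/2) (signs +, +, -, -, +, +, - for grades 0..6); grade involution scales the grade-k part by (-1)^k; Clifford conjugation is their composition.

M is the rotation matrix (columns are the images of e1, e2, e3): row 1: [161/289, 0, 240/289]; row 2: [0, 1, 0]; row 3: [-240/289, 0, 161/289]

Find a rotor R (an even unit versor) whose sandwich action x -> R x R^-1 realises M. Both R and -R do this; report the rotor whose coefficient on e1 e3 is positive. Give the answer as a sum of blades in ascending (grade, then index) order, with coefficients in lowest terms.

Method: write R = a + b12*e1 e2 + b13*e1 e3 + b23*e2 e3 with a^2 + b12^2 + b13^2 + b23^2 = 1 (so R^-1 = ~R). Expanding the columns R e_j ~R gives tr M = 4a^2 - 1 and, from the antisymmetric part, M21 - M12 = -4a*b12, M13 - M31 = 4a*b13, M32 - M23 = -4a*b23.
Here tr M = 611/289, so a^2 = (1 + tr M)/4 = 225/289 and a = ±15/17. Taking a = 15/17: M21 - M12 = 0, M13 - M31 = 480/289, M32 - M23 = 0, giving b12 = 0, b13 = 8/17, b23 = 0, i.e. R = 15/17 + 8/17*e1 e3.
Its e1 e3 coefficient is already positive.
Answer: 15/17 + 8/17*e1 e3. Recall the cover is two-to-one: with M of trace 611/289, both preimages act alike, and the stated e1 e3 sign chooses the sheet.


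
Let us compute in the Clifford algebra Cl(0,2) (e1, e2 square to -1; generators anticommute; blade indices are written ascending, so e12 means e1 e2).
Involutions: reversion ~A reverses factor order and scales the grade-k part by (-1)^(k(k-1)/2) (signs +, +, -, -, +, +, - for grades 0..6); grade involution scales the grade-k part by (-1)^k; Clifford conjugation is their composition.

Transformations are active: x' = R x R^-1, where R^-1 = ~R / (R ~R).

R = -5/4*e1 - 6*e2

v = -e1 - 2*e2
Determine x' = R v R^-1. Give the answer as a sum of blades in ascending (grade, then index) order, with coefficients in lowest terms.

~R = -5/4*e1 - 6*e2, and R ~R = -601/16, so R^-1 = ~R / (-601/16).
R v = -53/4 - 7/2*e12
Answer: 71/601*e1 - 1342/601*e2


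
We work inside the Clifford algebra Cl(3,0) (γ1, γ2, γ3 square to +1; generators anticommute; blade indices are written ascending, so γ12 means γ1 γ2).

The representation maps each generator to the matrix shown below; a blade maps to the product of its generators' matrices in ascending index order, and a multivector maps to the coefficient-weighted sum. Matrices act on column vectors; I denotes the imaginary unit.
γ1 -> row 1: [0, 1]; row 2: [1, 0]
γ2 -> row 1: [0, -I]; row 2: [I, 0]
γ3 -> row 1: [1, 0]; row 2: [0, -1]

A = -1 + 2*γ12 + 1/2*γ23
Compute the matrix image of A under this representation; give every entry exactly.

Bivector images (products of the table entries): rho(γ12) = rho(γ1)rho(γ2) = row 1: [I, 0]; row 2: [0, -I]; rho(γ23) = rho(γ2)rho(γ3) = row 1: [0, I]; row 2: [I, 0].
M = (-1)*1 + (2)*rho(γ12) + (1/2)*rho(γ23), summed entrywise (1 is the identity matrix):
Answer: row 1: [-1 + 2*I, I/2]; row 2: [I/2, -1 - 2*I]


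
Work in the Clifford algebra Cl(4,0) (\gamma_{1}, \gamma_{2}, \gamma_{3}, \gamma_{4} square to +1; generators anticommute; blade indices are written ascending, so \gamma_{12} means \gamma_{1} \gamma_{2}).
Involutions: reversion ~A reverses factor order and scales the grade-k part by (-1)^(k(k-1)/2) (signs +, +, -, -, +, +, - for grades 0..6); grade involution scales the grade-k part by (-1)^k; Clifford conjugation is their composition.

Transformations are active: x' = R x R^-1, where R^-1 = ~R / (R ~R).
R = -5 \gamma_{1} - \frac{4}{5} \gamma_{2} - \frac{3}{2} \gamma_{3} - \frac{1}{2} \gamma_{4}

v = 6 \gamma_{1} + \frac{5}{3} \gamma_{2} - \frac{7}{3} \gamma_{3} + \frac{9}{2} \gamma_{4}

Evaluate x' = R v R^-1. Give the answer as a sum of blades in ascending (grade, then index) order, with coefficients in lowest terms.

~R = -5 \gamma_{1} - \frac{4}{5} \gamma_{2} - \frac{3}{2} \gamma_{3} - \frac{1}{2} \gamma_{4}, and R ~R = \frac{1407}{50}, so R^-1 = ~R / (\frac{1407}{50}).
R v = -\frac{361}{12} - \frac{53}{15} \gamma_{12} + \frac{62}{3} \gamma_{13} - \frac{39}{2} \gamma_{14} + \frac{131}{30} \gamma_{23} - \frac{83}{30} \gamma_{24} - \frac{95}{12} \gamma_{34}
Answer: \frac{19799}{4221} \gamma_{1} + \frac{185}{4221} \gamma_{2} + \frac{5197}{938} \gamma_{3} - \frac{14482}{4221} \gamma_{4}


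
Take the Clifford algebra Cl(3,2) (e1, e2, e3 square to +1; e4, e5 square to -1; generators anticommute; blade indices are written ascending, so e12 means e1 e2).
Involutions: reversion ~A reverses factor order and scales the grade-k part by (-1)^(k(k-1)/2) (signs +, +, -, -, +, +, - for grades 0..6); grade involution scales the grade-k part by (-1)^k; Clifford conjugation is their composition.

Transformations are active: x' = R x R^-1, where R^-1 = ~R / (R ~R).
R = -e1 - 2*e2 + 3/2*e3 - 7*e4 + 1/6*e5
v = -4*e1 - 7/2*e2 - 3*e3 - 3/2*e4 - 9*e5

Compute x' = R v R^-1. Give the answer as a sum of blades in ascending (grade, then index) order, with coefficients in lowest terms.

~R = -e1 - 2*e2 + 3/2*e3 - 7*e4 + 1/6*e5, and R ~R = -376/9, so R^-1 = ~R / (-376/9).
R v = -5/2 - 9/2*e12 + 9*e13 - 53/2*e14 + 29/3*e15 + 45/4*e23 - 43/2*e24 + 223/12*e25 - 93/4*e34 - 13*e35 + 253/4*e45
Answer: 1459/376*e1 + 613/188*e2 + 2391/752*e3 + 249/376*e4 + 6783/752*e5


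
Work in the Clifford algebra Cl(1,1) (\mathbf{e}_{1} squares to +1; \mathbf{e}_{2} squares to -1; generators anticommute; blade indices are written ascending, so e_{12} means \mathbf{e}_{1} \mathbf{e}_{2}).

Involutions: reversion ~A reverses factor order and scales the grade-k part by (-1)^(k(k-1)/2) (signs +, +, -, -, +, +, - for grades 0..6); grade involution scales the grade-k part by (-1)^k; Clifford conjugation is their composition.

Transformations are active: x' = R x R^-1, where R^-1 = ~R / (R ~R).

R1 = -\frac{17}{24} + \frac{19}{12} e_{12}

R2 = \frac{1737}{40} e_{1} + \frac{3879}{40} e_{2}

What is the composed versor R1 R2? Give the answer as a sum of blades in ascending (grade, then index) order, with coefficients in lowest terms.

Distribute over the terms of R1 (each basis-blade product reordered to ascending indices, repeated generators contracted through their squares):
(-\frac{17}{24}) R2 = -\frac{9843}{320} e_{1} - \frac{21981}{320} e_{2}
(\frac{19}{12} e_{12}) R2 = -\frac{24567}{160} e_{1} - \frac{11001}{160} e_{2}
Summing the partial products and collecting blades:
Answer: -\frac{58977}{320} e_{1} - \frac{43983}{320} e_{2}


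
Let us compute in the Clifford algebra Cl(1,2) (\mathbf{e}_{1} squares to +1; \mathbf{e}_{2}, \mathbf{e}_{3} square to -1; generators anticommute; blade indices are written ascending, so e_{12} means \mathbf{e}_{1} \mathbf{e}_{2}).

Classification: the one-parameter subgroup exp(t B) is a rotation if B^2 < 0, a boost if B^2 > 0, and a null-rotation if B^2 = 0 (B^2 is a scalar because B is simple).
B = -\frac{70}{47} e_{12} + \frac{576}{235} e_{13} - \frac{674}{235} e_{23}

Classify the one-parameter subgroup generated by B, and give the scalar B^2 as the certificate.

B^2 term by term: the squares give (-\frac{70}{47})^2*(e_{12})^2 + (\frac{576}{235})^2*(e_{13})^2 + (-\frac{674}{235})^2*(e_{23})^2 = \frac{4900}{2209}*(+1) + \frac{331776}{55225}*(+1) + \frac{454276}{55225}*(-1) = 0 (each basis 2-blade squares to minus the product of its generators' squares); cross terms between blades sharing an index anticommute and cancel. So B^2 = 0.
Answer: null-rotation, certificate B^2 = 0. No conjugation can change B^2 = 0; the sign gives the class.


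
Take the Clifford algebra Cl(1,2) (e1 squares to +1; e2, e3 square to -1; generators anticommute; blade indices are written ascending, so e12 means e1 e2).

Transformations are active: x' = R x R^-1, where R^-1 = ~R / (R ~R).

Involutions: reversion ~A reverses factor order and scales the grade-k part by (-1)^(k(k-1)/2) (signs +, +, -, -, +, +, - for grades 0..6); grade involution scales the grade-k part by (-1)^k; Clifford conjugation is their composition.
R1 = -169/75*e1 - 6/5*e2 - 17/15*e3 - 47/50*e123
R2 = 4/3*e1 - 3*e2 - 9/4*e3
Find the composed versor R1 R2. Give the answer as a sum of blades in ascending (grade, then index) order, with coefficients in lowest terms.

Distribute over the terms of R2 (each basis-blade product reordered to ascending indices, repeated generators contracted through their squares):
R1 (4/3*e1) = -676/225 + 8/5*e12 + 68/45*e13 - 94/75*e23
R1 (-3*e2) = -18/5 + 169/25*e12 + 141/50*e13 - 17/5*e23
R1 (-9/4*e3) = -51/20 - 423/200*e12 + 507/100*e13 + 27/10*e23
Summing the partial products and collecting blades:
Answer: -8239/900 + 1249/200*e12 + 8461/900*e13 - 293/150*e23


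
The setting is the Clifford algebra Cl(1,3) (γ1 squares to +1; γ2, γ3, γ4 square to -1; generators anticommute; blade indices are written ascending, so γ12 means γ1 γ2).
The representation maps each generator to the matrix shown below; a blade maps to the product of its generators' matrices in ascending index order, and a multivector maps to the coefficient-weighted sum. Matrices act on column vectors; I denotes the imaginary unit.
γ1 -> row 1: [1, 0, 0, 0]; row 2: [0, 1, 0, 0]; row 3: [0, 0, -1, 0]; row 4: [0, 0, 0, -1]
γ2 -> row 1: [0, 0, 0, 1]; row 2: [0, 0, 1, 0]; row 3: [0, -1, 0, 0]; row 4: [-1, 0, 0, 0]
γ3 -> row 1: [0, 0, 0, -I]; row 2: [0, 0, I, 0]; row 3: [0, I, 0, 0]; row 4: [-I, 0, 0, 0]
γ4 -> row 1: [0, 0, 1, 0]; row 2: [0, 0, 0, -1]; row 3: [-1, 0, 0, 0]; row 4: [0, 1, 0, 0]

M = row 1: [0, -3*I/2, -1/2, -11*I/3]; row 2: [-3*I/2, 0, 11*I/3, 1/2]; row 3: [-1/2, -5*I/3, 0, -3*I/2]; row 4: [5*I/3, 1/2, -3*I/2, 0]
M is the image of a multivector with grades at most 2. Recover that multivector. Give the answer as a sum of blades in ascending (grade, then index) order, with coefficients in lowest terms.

Method: the blade images are trace-orthogonal — tr(rho(e_A) rho(e_B)^-1) = 4 if A = B and 0 otherwise — and rho(e_A)^-1 = (e_A)^2 * rho(e_A) with (e_A)^2 = +1 or -1, so the coefficient of e_A in the preimage is (e_A)^2 * tr(M rho(e_A))/4.
Nonzero projections over blades of grade <= 2: γ3: (γ3)^2 = -1, tr(M rho(γ3)) = -4, coefficient 1; γ13: (γ13)^2 = +1, tr(M rho(γ13)) = 32/3, coefficient 8/3; γ14: (γ14)^2 = +1, tr(M rho(γ14)) = -2, coefficient -1/2; γ34: (γ34)^2 = -1, tr(M rho(γ34)) = -6, coefficient 3/2. Every other blade of grade <= 2 projects to 0.
Answer: γ3 + 8/3*γ13 - 1/2*γ14 + 3/2*γ34


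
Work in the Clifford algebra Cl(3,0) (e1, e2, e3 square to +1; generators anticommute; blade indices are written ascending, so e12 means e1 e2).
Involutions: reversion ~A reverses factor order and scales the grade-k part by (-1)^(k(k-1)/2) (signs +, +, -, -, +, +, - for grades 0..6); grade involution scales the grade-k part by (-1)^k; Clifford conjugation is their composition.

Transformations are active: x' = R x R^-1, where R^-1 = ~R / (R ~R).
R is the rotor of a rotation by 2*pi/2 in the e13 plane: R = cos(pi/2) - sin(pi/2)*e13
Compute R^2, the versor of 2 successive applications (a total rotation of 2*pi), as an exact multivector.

Because a rotor carries half the rotation angle, composing 2 copies of this e13-plane rotor multiplies the phase: 2*(pi/2) = pi, hence R^2 = cos(pi) - sin(pi)*e13.
cos(pi) = -1 and sin(pi) = 0, so R^2 = -1. The total rotation 2*pi is 1 full turn, so every vector returns to itself, yet the rotor is -1, on the OTHER sheet of the double cover (an odd number of 2*pi turns).
Answer: -1


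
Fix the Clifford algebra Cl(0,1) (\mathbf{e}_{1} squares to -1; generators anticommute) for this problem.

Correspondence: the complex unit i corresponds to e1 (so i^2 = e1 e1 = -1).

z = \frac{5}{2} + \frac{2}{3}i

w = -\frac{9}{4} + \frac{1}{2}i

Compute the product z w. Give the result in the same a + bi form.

In blades: z = \frac{5}{2} + \frac{2}{3} e_{1}, w = -\frac{9}{4} + \frac{1}{2} e_{1}.
Distribute z over w term by term (generator squares from the signature, products reordered to ascending indices): (\frac{5}{2})*w = -\frac{45}{8} + \frac{5}{4} e_{1}; (\frac{2}{3} e_{1})*w = -\frac{1}{3} - \frac{3}{2} e_{1}.
Sum: -\frac{143}{24} - \frac{1}{4} e_{1}; translating back through the correspondence:
Answer: -\frac{143}{24} - \frac{1}{4}i


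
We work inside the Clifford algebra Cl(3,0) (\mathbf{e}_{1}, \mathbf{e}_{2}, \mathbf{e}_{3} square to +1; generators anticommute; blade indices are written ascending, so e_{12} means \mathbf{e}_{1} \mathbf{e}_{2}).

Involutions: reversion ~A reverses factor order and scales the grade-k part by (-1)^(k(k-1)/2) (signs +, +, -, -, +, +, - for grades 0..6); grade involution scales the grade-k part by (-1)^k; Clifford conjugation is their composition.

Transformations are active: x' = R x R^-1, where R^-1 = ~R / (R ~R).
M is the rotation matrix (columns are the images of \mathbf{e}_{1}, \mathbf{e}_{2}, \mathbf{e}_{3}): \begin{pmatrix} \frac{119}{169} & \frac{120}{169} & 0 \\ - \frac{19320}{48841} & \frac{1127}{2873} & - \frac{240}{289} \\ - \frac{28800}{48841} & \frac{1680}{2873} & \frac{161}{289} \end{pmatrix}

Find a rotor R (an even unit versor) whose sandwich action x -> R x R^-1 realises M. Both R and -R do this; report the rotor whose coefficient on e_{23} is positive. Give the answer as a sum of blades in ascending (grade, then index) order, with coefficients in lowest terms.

Method: write R = a + b12*e_{12} + b13*e_{13} + b23*e_{23} with a^2 + b12^2 + b13^2 + b23^2 = 1 (so R^-1 = ~R). Expanding the columns R e_j ~R gives tr M = 4a^2 - 1 and, from the antisymmetric part, M21 - M12 = -4a*b12, M13 - M31 = 4a*b13, M32 - M23 = -4a*b23.
Here tr M = \frac{80759}{48841}, so a^2 = (1 + tr M)/4 = \frac{32400}{48841} and a = ±\frac{180}{221}. Taking a = \frac{180}{221}: M21 - M12 = -\frac{54000}{48841}, M13 - M31 = \frac{28800}{48841}, M32 - M23 = \frac{69120}{48841}, giving b12 = \frac{75}{221}, b13 = \frac{40}{221}, b23 = -\frac{96}{221}, i.e. R = \frac{180}{221} + \frac{75}{221} e_{12} + \frac{40}{221} e_{13} - \frac{96}{221} e_{23}.
Its e_{23} coefficient is negative, so report the other preimage -R.
Answer: -\frac{180}{221} - \frac{75}{221} e_{12} - \frac{40}{221} e_{13} + \frac{96}{221} e_{23}. Key observation: the double cover Spin(3) -> SO(3) sends R and -R to the same matrix (trace \frac{80759}{48841} here), so the stated sign of the e_{23} coefficient is what selects one sheet.


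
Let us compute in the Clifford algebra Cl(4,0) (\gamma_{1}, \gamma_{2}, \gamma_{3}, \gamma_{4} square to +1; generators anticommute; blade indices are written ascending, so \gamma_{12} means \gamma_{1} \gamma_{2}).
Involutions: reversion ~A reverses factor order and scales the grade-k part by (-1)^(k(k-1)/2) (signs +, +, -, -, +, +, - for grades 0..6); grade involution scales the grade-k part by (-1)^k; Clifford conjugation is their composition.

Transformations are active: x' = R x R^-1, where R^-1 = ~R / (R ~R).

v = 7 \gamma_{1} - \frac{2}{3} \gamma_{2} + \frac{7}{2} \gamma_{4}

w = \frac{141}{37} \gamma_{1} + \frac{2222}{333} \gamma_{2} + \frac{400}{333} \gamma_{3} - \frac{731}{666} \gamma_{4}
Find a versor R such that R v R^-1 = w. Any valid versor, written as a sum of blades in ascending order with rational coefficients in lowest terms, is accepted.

Here q(v) = q(w) = \frac{2221}{36}; the classical choice R = v + w = \frac{400}{37} \gamma_{1} + \frac{2000}{333} \gamma_{2} + \frac{400}{333} \gamma_{3} + \frac{800}{333} \gamma_{4} then realises v -> w under the sandwich.
Answer: \frac{400}{37} \gamma_{1} + \frac{2000}{333} \gamma_{2} + \frac{400}{333} \gamma_{3} + \frac{800}{333} \gamma_{4}


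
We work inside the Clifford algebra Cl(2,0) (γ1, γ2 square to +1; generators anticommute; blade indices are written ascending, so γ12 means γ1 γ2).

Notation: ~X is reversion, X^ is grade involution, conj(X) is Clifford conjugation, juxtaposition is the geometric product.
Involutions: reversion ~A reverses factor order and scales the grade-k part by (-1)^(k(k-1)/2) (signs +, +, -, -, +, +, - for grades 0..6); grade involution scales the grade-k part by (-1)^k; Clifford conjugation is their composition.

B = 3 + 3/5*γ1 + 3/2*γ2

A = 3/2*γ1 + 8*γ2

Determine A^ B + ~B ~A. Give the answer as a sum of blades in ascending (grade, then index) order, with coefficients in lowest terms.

first term: -129/10 - 9/2*γ1 - 24*γ2 + 51/20*γ12
second term: 129/10 + 9/2*γ1 + 24*γ2 + 51/20*γ12
Answer: 51/10*γ12


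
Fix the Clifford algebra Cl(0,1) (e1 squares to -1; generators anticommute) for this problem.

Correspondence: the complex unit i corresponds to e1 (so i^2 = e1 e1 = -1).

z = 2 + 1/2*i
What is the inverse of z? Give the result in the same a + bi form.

In blades: z = 2 + 1/2*e1.
With qbar = 2 - 1/2*e1 (scalar fixed, mapped units negated), z qbar = 17/4 (the sum of squared coefficients), so z^-1 = qbar / (17/4) = 8/17 - 2/17*e1; translating back:
Answer: 8/17 - 2/17*i


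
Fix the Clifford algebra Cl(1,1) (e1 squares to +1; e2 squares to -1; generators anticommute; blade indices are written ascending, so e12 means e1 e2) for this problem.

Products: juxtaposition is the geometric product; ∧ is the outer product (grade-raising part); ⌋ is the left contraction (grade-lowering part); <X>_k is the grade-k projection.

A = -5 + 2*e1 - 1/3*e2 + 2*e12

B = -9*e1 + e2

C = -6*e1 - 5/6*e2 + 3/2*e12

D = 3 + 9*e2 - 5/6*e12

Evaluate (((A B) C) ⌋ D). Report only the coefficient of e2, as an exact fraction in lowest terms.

step 1: -53/3 + 43*e1 + 13*e2 - e12
step 2: -746/3 + 374/3*e1 + 659/9*e2 + 47/3*e12
step 3: -25525/18 - 3295/54*e1 - 21077/9*e2 + 1865/9*e12
Answer: -21077/9


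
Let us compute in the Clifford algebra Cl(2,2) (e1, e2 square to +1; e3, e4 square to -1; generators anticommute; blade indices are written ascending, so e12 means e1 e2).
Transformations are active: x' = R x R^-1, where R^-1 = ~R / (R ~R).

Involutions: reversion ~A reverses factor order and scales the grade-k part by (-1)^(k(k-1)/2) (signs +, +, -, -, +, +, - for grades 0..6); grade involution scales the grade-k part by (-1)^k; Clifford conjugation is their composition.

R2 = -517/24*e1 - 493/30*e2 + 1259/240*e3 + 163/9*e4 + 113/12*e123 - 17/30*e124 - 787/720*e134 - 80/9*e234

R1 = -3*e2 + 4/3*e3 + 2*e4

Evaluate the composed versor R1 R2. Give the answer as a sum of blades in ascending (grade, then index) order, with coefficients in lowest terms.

Distribute over the terms of R1 (each basis-blade product reordered to ascending indices, repeated generators contracted through their squares):
(-3*e2) R2 = 493/10 - 517/8*e12 + 113/4*e13 - 17/10*e14 - 1259/80*e23 - 163/3*e24 + 80/3*e34 - 787/240*e1234
(4/3*e3) R2 = -1259/180 - 113/9*e12 + 517/18*e13 - 787/540*e14 + 986/45*e23 - 320/27*e24 + 652/27*e34 - 34/45*e1234
(2*e4) R2 = -326/9 + 17/15*e12 + 787/360*e13 + 517/12*e14 + 160/9*e23 + 493/15*e24 - 1259/120*e34 - 113/6*e1234
Summing the partial products and collecting blades:
Answer: 73/12 - 27377/360*e12 + 7099/120*e13 + 1078/27*e14 + 3449/144*e23 - 4498/135*e24 + 43549/1080*e34 - 3293/144*e1234


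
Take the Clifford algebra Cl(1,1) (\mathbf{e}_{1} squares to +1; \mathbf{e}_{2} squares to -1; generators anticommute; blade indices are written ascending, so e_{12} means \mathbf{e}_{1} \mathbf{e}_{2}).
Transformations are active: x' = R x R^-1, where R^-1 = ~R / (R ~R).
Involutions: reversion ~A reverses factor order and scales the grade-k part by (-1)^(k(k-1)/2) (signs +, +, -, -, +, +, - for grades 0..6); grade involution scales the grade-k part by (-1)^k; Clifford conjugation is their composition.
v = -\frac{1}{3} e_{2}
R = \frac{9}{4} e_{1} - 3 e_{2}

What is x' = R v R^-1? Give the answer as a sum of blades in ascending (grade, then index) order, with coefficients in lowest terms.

~R = \frac{9}{4} e_{1} - 3 e_{2}, and R ~R = -\frac{63}{16}, so R^-1 = ~R / (-\frac{63}{16}).
R v = -1 - \frac{3}{4} e_{12}
Answer: \frac{8}{7} e_{1} - \frac{25}{21} e_{2}


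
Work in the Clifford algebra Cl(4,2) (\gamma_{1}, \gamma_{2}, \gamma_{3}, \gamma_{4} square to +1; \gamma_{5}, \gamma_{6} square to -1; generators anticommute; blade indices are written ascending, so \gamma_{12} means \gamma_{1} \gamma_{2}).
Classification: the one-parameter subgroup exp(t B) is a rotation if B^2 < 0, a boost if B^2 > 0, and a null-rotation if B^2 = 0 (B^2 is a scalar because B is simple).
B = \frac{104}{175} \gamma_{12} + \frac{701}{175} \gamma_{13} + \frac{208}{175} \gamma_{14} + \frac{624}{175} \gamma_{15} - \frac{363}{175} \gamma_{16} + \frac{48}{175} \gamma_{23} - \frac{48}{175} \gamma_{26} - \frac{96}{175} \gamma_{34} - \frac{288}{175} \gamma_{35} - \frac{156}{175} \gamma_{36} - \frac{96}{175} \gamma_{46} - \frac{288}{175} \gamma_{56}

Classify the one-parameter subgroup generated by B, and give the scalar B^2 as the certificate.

B^2 term by term: the squares give (\frac{104}{175})^2*(\gamma_{12})^2 + (\frac{701}{175})^2*(\gamma_{13})^2 + (\frac{208}{175})^2*(\gamma_{14})^2 + (\frac{624}{175})^2*(\gamma_{15})^2 + (-\frac{363}{175})^2*(\gamma_{16})^2 + (\frac{48}{175})^2*(\gamma_{23})^2 + (-\frac{48}{175})^2*(\gamma_{26})^2 + (-\frac{96}{175})^2*(\gamma_{34})^2 + (-\frac{288}{175})^2*(\gamma_{35})^2 + (-\frac{156}{175})^2*(\gamma_{36})^2 + (-\frac{96}{175})^2*(\gamma_{46})^2 + (-\frac{288}{175})^2*(\gamma_{56})^2 = \frac{10816}{30625}*(-1) + \frac{491401}{30625}*(-1) + \frac{43264}{30625}*(-1) + \frac{389376}{30625}*(+1) + \frac{131769}{30625}*(+1) + \frac{2304}{30625}*(-1) + \frac{2304}{30625}*(+1) + \frac{9216}{30625}*(-1) + \frac{82944}{30625}*(+1) + \frac{24336}{30625}*(+1) + \frac{9216}{30625}*(+1) + \frac{82944}{30625}*(-1) = 0 (each basis 2-blade squares to minus the product of its generators' squares); cross terms between blades sharing an index anticommute and cancel; the commuting (index-disjoint) pairs give grade-4 terms 2*c*c'*(blade product), which cancel blade by blade — \gamma_{1234}: -\frac{19968}{30625} + \frac{19968}{30625} = 0; \gamma_{1235}: -\frac{59904}{30625} + \frac{59904}{30625} = 0; \gamma_{1236}: -\frac{32448}{30625} + \frac{67296}{30625} - \frac{34848}{30625} = 0; \gamma_{1246}: -\frac{19968}{30625} + \frac{19968}{30625} = 0; \gamma_{1256}: -\frac{59904}{30625} + \frac{59904}{30625} = 0; \gamma_{1345}: \frac{119808}{30625} - \frac{119808}{30625} = 0; \gamma_{1346}: -\frac{134592}{30625} + \frac{64896}{30625} + \frac{69696}{30625} = 0; \gamma_{1356}: -\frac{403776}{30625} + \frac{194688}{30625} + \frac{209088}{30625} = 0; \gamma_{1456}: -\frac{119808}{30625} + \frac{119808}{30625} = 0; \gamma_{2346}: -\frac{9216}{30625} + \frac{9216}{30625} = 0; \gamma_{2356}: -\frac{27648}{30625} + \frac{27648}{30625} = 0; \gamma_{3456}: \frac{55296}{30625} - \frac{55296}{30625} = 0 — confirming B is simple. So B^2 = 0.
Answer: null-rotation, certificate B^2 = 0. No conjugation can change B^2 = 0; the sign gives the class.


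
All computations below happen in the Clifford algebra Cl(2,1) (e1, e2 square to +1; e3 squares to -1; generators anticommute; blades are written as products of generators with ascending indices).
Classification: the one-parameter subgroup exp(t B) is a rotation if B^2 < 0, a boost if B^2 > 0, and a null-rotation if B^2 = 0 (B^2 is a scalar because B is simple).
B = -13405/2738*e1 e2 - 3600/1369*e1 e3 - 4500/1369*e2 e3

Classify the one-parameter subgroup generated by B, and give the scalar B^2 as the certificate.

B^2 term by term: the squares give (-13405/2738)^2*(e1 e2)^2 + (-3600/1369)^2*(e1 e3)^2 + (-4500/1369)^2*(e2 e3)^2 = 179694025/7496644*(-1) + 12960000/1874161*(+1) + 20250000/1874161*(+1) = -25/4 (each basis 2-blade squares to minus the product of its generators' squares); cross terms between blades sharing an index anticommute and cancel. So B^2 = -25/4.
Answer: rotation, certificate B^2 = -25/4. One invariant decides it: the square -25/4 survives every conjugation, and its sign is exactly the classification.


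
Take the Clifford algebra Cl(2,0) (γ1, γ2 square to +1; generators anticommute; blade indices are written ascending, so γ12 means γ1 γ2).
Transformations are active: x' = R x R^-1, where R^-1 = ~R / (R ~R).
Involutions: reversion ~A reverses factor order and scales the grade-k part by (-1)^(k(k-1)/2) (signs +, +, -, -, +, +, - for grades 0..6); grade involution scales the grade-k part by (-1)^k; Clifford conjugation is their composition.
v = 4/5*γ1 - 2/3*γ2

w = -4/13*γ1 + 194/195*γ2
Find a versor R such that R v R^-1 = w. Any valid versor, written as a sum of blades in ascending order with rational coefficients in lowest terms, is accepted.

Reasoning: v^2 = w^2 = 244/225 since conjugation preserves the quadratic form; R = v + w = 32/65*γ1 + 64/195*γ2 is then valid when invertible, keeping its own part and reversing (v - w)/2.
Answer: 32/65*γ1 + 64/195*γ2


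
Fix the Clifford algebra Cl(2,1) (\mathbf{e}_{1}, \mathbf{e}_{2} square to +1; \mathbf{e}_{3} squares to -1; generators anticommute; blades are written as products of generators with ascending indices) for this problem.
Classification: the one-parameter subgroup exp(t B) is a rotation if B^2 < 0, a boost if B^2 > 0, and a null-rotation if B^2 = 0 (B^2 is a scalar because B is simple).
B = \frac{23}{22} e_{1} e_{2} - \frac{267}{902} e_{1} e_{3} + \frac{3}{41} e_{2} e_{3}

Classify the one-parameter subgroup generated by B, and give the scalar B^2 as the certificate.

B^2 term by term: the squares give (\frac{23}{22})^2*(e_{1} e_{2})^2 + (-\frac{267}{902})^2*(e_{1} e_{3})^2 + (\frac{3}{41})^2*(e_{2} e_{3})^2 = \frac{529}{484}*(-1) + \frac{71289}{813604}*(+1) + \frac{9}{1681}*(+1) = -1 (each basis 2-blade squares to minus the product of its generators' squares); cross terms between blades sharing an index anticommute and cancel. So B^2 = -1.
Answer: rotation, certificate B^2 = -1. B^2 = -1 is basis-independent, so its sign is the whole story.


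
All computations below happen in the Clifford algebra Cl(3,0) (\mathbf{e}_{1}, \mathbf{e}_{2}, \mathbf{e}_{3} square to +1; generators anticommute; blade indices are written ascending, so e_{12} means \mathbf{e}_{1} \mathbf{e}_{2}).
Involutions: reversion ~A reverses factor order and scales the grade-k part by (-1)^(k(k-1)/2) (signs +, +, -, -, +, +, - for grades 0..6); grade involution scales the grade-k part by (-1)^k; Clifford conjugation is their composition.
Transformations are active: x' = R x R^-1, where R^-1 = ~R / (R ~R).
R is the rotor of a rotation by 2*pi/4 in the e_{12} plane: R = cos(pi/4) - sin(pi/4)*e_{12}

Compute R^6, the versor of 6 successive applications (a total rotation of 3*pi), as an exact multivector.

The rotor phase is half the rotation angle and phases add under composition, so 6 steps in the e_{12} plane accumulate phase 6*(pi/4) = \frac{3 \pi}{2}: R^6 = cos(\frac{3 \pi}{2}) - sin(\frac{3 \pi}{2})*e_{12}.
cos(\frac{3 \pi}{2}) = 0 and sin(\frac{3 \pi}{2}) = -1, so R^6 = e_{12}. The net rotation is 1*pi (after discarding 1 full turn, each of which contributes a factor -1 to the rotor); the rotor keeps the half-angle phase exactly.
Answer: e_{12}


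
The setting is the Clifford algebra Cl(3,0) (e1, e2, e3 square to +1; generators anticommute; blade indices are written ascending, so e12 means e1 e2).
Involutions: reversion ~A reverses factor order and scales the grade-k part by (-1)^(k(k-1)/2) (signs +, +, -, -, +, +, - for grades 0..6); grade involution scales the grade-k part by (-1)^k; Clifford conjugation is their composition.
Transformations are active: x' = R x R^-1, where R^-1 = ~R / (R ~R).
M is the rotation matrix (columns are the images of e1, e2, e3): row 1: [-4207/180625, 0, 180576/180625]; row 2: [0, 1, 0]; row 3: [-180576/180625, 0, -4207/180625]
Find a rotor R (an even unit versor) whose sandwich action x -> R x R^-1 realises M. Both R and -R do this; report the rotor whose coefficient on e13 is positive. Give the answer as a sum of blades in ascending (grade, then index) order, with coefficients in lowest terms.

Method: write R = a + b12*e12 + b13*e13 + b23*e23 with a^2 + b12^2 + b13^2 + b23^2 = 1 (so R^-1 = ~R). Expanding the columns R e_j ~R gives tr M = 4a^2 - 1 and, from the antisymmetric part, M21 - M12 = -4a*b12, M13 - M31 = 4a*b13, M32 - M23 = -4a*b23.
Here tr M = 172211/180625, so a^2 = (1 + tr M)/4 = 88209/180625 and a = ±297/425. Taking a = 297/425: M21 - M12 = 0, M13 - M31 = 361152/180625, M32 - M23 = 0, giving b12 = 0, b13 = 304/425, b23 = 0, i.e. R = 297/425 + 304/425*e13.
Its e13 coefficient is already positive.
Answer: 297/425 + 304/425*e13. Uniqueness: Spin(3) -> SO(3) maps R and -R to the same rotation of trace 172211/180625; fixing the sign of the e13 coefficient removes the ambiguity.


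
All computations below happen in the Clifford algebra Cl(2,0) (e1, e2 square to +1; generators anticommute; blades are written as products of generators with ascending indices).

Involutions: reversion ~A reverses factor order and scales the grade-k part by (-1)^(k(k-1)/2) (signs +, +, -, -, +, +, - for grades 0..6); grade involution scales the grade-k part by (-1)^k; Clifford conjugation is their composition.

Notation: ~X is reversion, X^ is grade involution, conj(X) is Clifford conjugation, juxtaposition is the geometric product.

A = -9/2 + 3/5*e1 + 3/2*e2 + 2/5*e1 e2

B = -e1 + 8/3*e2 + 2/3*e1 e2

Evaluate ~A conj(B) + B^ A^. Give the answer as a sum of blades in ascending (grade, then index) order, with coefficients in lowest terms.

first term: -11/3 - 73/30*e1 + 12*e2 - 1/10*e1 e2
second term: 47/15 - 133/30*e1 + 64/5*e2 - 61/10*e1 e2
Answer: -8/15 - 103/15*e1 + 124/5*e2 - 31/5*e1 e2


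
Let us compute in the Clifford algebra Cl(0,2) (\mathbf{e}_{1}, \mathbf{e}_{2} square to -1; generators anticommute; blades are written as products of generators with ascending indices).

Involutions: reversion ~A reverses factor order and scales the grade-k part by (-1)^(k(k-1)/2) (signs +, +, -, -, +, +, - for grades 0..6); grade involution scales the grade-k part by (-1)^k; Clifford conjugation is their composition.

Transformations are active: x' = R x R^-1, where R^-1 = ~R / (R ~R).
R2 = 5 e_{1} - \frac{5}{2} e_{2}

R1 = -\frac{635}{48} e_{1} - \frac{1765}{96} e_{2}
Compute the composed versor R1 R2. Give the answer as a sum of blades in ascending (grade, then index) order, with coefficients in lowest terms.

Distribute over the terms of R1 (each basis-blade product reordered to ascending indices, repeated generators contracted through their squares):
(-\frac{635}{48} e_{1}) R2 = \frac{3175}{48} + \frac{3175}{96} e_{1} e_{2}
(-\frac{1765}{96} e_{2}) R2 = -\frac{8825}{192} + \frac{8825}{96} e_{1} e_{2}
Summing the partial products and collecting blades:
Answer: \frac{3875}{192} + 125 e_{1} e_{2}


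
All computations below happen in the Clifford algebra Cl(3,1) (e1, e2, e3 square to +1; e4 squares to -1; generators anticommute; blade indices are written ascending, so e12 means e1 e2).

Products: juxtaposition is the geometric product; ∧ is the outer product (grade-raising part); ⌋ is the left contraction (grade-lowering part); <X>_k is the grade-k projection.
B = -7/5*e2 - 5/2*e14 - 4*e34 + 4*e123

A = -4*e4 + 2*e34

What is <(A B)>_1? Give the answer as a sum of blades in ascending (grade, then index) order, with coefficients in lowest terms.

step 1: -8 + 10*e1 + 16*e3 + 5*e13 - 28/5*e24 - 8*e124 - 14/5*e234 + 16*e1234
step 2: 10*e1 + 16*e3
Answer: 10*e1 + 16*e3


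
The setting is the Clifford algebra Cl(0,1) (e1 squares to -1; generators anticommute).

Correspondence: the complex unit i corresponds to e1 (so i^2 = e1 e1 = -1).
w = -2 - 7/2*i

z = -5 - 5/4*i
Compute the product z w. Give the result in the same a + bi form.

In blades: z = -5 - 5/4*e1, w = -2 - 7/2*e1.
Distribute z over w term by term (generator squares from the signature, products reordered to ascending indices): (-5)*w = 10 + 35/2*e1; (-5/4*e1)*w = -35/8 + 5/2*e1.
Sum: 45/8 + 20*e1; translating back through the correspondence:
Answer: 45/8 + 20i


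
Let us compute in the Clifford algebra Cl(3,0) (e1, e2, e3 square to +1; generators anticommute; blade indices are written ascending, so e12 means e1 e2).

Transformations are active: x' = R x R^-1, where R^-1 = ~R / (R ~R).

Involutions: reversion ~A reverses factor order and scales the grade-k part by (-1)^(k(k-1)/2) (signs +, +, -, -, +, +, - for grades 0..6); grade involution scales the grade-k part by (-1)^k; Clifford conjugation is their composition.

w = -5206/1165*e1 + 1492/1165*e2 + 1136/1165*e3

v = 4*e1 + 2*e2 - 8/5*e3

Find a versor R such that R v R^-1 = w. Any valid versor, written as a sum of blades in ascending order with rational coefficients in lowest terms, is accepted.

Construction: equal norms (both 564/25) license R = v + w = -546/1165*e1 + 3822/1165*e2 - 728/1165*e3 — nothing changes along that direction, while (v - w)/2 changes sign, so v maps onto w.
Answer: -546/1165*e1 + 3822/1165*e2 - 728/1165*e3


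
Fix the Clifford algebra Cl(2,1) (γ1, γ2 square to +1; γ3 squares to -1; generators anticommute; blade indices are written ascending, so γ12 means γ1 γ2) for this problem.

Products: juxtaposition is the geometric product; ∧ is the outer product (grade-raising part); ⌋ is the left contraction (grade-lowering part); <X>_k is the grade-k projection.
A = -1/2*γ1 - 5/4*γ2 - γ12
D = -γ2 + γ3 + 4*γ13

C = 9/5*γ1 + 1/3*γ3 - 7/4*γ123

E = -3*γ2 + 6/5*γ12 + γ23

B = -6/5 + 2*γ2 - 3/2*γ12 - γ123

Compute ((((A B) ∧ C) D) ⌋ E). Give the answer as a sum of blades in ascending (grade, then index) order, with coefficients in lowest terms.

step 1: -4 - 131/40*γ1 + 9/4*γ2 - γ3 + 1/5*γ12 - 5/4*γ13 + 1/2*γ23
step 2: -36/5*γ1 - 4/3*γ3 - 81/20*γ12 + 17/24*γ13 + 3/4*γ23 + 239/30*γ123
step 3: 25/6 - 239/120*γ1 - 1957/60*γ2 - 561/20*γ3 - 113/30*γ12 + 23/30*γ13 + 223/15*γ23 - 401/120*γ123
step 4: 35171/300 + 1957/50*γ1 - 2147/50*γ2 - 1957/60*γ3 + 5*γ12 + 25/6*γ23
Answer: 35171/300 + 1957/50*γ1 - 2147/50*γ2 - 1957/60*γ3 + 5*γ12 + 25/6*γ23


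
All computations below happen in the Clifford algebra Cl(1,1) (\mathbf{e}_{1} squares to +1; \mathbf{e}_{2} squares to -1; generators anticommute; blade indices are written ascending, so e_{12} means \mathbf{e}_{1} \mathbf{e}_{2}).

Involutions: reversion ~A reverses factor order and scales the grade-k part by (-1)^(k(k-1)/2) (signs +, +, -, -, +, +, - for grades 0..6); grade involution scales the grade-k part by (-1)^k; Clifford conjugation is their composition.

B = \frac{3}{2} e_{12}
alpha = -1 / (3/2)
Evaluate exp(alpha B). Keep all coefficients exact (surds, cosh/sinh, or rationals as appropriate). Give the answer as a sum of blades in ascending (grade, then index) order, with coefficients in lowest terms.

B^2 = (\frac{3}{2})^2*(e_{12})^2 = \frac{9}{4}*(+1) = \frac{9}{4} (a basis 2-blade squares to minus the product of its generators' squares).
B^2 = \frac{9}{4} — B^2 > 0, so the exponential closes hyperbolically: l = \frac{3}{2}, alpha*l = -1, so exp(alpha B) = cosh(-1) + (sinh(-1)/(\frac{3}{2}))*B = \cosh{\left(1 \right)} + (- \frac{2 \sinh{\left(1 \right)}}{3})*B.
Answer: \cosh{\left(1 \right)} - \sinh{\left(1 \right)} e_{12}


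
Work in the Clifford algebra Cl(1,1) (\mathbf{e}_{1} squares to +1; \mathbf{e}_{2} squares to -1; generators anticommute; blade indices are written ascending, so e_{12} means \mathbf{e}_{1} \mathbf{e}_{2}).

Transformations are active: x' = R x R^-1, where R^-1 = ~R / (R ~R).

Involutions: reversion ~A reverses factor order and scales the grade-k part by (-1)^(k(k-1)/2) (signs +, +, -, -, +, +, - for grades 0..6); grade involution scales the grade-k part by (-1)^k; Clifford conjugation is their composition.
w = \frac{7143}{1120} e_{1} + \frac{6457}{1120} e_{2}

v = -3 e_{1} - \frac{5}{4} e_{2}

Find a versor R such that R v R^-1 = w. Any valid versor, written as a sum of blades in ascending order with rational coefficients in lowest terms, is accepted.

Why this works: both vectors square to \frac{119}{16}, so q(v) = q(w) and R = v + w = \frac{3783}{1120} e_{1} + \frac{5057}{1120} e_{2} carries v to w — its own direction survives, the complement (v - w)/2 flips.
Answer: \frac{3783}{1120} e_{1} + \frac{5057}{1120} e_{2}
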